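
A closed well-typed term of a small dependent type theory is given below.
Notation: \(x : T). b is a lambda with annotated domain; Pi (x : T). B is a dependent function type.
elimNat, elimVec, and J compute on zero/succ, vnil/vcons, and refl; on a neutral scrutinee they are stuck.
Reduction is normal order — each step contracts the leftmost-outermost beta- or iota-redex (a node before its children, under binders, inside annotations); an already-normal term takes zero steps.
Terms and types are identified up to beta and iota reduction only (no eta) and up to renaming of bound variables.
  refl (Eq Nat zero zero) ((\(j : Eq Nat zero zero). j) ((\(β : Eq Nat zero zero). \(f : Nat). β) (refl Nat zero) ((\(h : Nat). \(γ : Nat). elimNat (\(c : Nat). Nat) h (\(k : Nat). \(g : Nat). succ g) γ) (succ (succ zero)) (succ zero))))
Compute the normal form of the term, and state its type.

normal form:
  refl (Eq Nat zero zero) (refl Nat zero)
the term's type:
  Eq (Eq Nat zero zero) (refl Nat zero) (refl Nat zero)
observation: contracting a beta-redex first, the term normalizes in 3 steps.


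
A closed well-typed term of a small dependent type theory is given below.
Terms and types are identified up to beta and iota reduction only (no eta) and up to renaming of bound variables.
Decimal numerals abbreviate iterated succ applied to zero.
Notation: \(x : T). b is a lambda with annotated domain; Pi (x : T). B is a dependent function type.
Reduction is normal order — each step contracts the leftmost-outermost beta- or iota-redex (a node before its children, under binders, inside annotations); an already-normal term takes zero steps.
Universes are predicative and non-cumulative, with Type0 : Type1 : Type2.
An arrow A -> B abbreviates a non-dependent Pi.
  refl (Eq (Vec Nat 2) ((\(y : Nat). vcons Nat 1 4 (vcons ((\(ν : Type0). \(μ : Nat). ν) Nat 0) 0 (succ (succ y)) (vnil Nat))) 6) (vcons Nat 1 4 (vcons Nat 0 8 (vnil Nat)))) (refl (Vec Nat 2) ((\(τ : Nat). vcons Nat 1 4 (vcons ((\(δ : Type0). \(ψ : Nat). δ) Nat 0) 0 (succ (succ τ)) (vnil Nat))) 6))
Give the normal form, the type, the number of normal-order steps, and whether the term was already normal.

reduced normal form:
  refl (Eq (Vec Nat 2) (vcons Nat 1 4 (vcons Nat 0 8 (vnil Nat))) (vcons Nat 1 4 (vcons Nat 0 8 (vnil Nat)))) (refl (Vec Nat 2) (vcons Nat 1 4 (vcons Nat 0 8 (vnil Nat))))
type:
  Eq (Eq (Vec Nat 2) (vcons Nat 1 4 (vcons Nat 0 8 (vnil Nat))) (vcons Nat 1 4 (vcons Nat 0 8 (vnil Nat)))) (refl (Vec Nat 2) (vcons Nat 1 4 (vcons Nat 0 8 (vnil Nat)))) (refl (Vec Nat 2) (vcons Nat 1 4 (vcons Nat 0 8 (vnil Nat))))
reduction steps (normal order): 6
already normal: no
first contracted redex: a beta-redex


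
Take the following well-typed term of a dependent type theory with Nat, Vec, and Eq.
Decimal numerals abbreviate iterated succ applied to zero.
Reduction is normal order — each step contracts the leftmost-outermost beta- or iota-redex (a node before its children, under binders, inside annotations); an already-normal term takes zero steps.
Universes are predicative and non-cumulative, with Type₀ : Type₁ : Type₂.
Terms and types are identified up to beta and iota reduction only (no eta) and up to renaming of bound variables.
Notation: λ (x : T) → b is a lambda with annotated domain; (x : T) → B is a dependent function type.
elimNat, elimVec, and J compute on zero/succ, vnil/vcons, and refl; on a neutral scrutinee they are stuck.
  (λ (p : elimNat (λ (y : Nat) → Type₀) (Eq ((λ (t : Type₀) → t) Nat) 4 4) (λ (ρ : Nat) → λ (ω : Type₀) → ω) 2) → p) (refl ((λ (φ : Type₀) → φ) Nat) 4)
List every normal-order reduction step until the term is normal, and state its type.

normal-order reduction:
  (λ (p : elimNat (λ (y : Nat) → Type₀) (Eq ((λ (t : Type₀) → t) Nat) 4 4) (λ (ρ : Nat) → λ (ω : Type₀) → ω) 2) → p) (refl ((λ (φ : Type₀) → φ) Nat) 4)
  ~> refl ((λ (p : Type₀) → p) Nat) 4
  ~> refl Nat 4
type:
  Eq Nat 4 4


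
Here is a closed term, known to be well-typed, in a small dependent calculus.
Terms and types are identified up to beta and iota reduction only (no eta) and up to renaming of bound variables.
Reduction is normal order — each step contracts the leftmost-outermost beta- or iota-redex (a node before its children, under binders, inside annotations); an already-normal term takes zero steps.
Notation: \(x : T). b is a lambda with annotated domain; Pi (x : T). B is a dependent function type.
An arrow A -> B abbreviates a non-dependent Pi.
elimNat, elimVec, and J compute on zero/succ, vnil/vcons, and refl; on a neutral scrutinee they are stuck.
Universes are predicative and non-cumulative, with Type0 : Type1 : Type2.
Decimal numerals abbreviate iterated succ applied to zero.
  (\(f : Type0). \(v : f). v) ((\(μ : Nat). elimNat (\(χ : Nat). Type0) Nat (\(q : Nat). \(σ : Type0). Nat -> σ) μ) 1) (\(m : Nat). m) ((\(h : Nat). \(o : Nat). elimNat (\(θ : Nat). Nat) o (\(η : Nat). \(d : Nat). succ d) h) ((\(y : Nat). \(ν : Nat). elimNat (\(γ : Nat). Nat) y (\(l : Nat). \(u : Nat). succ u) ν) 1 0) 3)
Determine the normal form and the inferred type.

reduced normal form:
  4
the term's type:
  Nat


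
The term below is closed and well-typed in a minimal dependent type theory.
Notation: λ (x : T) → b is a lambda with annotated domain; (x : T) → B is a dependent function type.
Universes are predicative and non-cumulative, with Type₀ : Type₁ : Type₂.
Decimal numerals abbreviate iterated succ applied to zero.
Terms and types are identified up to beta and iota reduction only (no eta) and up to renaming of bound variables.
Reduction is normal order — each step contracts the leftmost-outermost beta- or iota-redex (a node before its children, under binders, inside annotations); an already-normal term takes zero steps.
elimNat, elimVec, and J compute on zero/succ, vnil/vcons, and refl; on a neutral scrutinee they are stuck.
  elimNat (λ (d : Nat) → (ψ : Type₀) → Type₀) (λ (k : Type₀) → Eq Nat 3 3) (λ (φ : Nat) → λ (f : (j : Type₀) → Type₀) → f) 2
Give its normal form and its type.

reduced normal form:
  λ (d : Type₀) → Eq Nat 3 3
inferred type:
  (d : Type₀) → Type₀
observation: the term reaches its normal form after 7 normal-order steps.


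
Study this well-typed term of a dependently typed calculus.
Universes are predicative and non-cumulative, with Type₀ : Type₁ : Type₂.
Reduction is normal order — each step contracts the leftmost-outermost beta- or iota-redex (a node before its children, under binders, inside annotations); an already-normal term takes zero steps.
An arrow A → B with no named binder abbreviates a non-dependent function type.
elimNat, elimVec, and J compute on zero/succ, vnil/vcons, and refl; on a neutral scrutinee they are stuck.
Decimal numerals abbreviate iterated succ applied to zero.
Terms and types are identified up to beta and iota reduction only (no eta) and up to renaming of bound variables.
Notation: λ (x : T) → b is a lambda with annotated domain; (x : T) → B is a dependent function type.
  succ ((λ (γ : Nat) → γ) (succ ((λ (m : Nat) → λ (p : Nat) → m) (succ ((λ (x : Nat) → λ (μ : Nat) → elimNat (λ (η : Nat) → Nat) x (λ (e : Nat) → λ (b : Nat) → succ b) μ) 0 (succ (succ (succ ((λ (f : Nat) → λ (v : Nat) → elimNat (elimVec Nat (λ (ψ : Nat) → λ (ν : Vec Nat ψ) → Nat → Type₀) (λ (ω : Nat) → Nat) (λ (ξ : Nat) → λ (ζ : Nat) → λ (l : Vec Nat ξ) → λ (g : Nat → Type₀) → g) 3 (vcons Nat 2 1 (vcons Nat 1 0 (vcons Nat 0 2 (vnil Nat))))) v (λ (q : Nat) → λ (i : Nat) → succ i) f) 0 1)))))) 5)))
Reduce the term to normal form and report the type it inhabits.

reduced normal form:
  7
type:
  Nat


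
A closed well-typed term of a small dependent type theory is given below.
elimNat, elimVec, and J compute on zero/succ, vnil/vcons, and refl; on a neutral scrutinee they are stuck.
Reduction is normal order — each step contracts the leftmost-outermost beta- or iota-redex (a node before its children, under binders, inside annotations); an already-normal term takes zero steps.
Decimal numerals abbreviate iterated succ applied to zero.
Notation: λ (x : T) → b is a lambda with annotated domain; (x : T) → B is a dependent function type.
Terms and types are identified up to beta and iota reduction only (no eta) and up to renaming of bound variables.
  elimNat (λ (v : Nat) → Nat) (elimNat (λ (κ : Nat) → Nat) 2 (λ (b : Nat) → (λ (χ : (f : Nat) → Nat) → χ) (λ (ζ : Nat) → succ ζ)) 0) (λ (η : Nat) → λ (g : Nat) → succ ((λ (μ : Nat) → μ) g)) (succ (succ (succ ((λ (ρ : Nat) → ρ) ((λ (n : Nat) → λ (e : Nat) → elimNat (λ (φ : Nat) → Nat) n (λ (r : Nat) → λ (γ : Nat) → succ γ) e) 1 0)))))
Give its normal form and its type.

normal form:
  6
inferred type:
  Nat


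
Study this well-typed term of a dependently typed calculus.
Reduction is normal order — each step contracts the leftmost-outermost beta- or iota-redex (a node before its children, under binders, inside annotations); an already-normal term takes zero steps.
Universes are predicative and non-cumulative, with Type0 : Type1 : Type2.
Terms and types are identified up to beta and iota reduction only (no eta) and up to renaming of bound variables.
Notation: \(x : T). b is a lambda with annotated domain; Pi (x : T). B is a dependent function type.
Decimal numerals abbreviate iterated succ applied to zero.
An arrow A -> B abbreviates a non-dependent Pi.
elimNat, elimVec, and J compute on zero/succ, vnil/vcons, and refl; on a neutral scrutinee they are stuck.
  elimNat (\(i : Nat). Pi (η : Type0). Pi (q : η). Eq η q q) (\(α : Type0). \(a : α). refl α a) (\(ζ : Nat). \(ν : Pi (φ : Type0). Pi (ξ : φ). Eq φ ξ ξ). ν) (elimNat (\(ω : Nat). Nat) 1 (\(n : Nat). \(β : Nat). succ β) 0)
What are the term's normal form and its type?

normal form:
  \(i : Type0). \(η : i). refl i η
the term's type:
  Pi (i : Type0). Pi (η : i). Eq i η η
observation: the leftmost-outermost redex is an elimNat iota-redex, and normalization takes 5 steps.


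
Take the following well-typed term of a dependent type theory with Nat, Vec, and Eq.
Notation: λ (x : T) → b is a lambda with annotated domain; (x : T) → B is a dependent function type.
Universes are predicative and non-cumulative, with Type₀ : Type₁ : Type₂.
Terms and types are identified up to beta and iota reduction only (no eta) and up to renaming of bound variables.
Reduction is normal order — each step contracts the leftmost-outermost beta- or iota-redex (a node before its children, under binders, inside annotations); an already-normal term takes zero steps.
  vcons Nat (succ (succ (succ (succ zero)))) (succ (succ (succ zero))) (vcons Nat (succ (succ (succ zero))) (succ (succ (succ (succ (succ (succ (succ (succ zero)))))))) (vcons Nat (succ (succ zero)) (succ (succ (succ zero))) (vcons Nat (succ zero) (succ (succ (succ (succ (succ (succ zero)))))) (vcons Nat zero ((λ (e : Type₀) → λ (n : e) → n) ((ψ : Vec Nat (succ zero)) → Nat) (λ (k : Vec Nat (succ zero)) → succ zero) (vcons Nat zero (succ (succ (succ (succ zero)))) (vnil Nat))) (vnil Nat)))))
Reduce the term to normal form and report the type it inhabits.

normal form:
  vcons Nat (succ (succ (succ (succ zero)))) (succ (succ (succ zero))) (vcons Nat (succ (succ (succ zero))) (succ (succ (succ (succ (succ (succ (succ (succ zero)))))))) (vcons Nat (succ (succ zero)) (succ (succ (succ zero))) (vcons Nat (succ zero) (succ (succ (succ (succ (succ (succ zero)))))) (vcons Nat zero (succ zero) (vnil Nat)))))
inferred type:
  Vec Nat (succ (succ (succ (succ (succ zero)))))
observation: 3 normal-order steps separate the term from its normal form.


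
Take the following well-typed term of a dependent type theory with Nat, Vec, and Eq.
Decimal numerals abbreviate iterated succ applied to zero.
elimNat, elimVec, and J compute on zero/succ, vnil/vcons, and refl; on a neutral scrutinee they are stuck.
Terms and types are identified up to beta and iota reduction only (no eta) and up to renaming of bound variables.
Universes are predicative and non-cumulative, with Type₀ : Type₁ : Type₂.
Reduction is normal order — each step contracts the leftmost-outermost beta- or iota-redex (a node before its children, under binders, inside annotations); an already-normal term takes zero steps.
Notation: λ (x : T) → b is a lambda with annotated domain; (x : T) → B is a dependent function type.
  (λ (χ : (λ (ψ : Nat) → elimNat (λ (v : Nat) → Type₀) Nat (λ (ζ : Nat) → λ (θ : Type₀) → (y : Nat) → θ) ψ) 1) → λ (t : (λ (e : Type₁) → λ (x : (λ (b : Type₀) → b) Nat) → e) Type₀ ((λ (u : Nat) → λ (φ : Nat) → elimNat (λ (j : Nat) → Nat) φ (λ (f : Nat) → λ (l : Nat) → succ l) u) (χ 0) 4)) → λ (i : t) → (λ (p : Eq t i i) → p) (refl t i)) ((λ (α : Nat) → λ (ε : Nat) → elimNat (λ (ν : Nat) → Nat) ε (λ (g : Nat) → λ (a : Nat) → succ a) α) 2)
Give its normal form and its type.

resulting normal form:
  λ (χ : Type₀) → λ (ψ : χ) → refl χ ψ
inferred type:
  (χ : Type₀) → (ψ : χ) → Eq χ ψ ψ
observation: 4 normal-order steps normalize the term, beginning with a beta-redex.


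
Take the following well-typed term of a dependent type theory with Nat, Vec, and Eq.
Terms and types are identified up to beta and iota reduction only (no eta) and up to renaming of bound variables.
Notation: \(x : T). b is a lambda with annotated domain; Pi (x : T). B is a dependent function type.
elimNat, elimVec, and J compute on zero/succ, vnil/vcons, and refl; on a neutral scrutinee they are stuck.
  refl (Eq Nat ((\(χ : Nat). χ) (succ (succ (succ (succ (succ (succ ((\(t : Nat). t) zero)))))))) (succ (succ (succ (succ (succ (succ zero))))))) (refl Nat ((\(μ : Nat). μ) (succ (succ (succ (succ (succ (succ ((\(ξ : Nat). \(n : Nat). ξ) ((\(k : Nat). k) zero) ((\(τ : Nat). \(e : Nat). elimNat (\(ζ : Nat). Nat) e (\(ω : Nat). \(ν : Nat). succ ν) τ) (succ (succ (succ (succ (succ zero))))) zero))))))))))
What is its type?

inferred type:
  Eq (Eq Nat (succ (succ (succ (succ (succ (succ zero)))))) (succ (succ (succ (succ (succ (succ zero))))))) (refl Nat (succ (succ (succ (succ (succ (succ zero))))))) (refl Nat (succ (succ (succ (succ (succ (succ zero)))))))


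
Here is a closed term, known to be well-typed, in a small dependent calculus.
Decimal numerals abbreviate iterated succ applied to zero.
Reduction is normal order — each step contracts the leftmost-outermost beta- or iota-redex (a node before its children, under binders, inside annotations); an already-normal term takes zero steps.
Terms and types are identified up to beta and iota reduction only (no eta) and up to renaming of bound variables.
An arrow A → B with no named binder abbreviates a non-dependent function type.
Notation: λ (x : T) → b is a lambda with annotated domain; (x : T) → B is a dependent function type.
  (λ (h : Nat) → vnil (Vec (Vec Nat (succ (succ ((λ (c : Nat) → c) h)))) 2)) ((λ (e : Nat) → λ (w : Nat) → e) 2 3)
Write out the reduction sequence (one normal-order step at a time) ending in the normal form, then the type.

reduction (normal order):
  (λ (h : Nat) → vnil (Vec (Vec Nat (succ (succ ((λ (c : Nat) → c) h)))) 2)) ((λ (e : Nat) → λ (w : Nat) → e) 2 3)
  ~> vnil (Vec (Vec Nat (succ (succ ((λ (h : Nat) → h) ((λ (c : Nat) → λ (e : Nat) → c) 2 3))))) 2)
  ~> vnil (Vec (Vec Nat (succ (succ ((λ (h : Nat) → λ (c : Nat) → h) 2 3)))) 2)
  ~> vnil (Vec (Vec Nat (succ (succ ((λ (h : Nat) → 2) 3)))) 2)
  ~> vnil (Vec (Vec Nat 4) 2)
the term's type:
  Vec (Vec (Vec Nat 4) 2) 0


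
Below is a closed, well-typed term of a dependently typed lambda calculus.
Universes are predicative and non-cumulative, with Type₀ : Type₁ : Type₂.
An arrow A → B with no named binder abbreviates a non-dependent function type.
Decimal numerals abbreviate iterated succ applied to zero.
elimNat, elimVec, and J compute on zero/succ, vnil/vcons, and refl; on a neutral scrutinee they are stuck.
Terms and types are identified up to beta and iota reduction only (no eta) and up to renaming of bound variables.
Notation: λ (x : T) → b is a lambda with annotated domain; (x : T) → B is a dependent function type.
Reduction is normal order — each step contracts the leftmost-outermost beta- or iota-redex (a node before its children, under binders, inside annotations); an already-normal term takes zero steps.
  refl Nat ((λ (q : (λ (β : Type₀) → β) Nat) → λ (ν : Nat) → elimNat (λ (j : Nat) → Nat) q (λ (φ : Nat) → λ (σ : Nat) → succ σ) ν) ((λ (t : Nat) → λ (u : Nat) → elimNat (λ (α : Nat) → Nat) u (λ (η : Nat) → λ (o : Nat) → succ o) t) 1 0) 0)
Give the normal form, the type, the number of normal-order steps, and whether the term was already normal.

normal form:
  refl Nat 1
inferred type:
  Eq Nat 1 1
normal-order step count: 9
term was already normal: no
first redex: a beta-redex


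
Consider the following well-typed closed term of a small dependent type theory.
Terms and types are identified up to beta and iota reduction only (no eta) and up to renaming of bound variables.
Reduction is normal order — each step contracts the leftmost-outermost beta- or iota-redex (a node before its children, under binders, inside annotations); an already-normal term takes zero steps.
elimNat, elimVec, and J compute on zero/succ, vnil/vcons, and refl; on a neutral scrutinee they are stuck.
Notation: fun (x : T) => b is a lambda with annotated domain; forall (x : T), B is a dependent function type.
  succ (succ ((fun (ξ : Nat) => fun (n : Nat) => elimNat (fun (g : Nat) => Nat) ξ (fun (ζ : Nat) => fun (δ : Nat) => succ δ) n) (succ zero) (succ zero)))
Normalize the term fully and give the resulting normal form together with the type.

reduced normal form:
  succ (succ (succ (succ zero)))
type:
  Nat


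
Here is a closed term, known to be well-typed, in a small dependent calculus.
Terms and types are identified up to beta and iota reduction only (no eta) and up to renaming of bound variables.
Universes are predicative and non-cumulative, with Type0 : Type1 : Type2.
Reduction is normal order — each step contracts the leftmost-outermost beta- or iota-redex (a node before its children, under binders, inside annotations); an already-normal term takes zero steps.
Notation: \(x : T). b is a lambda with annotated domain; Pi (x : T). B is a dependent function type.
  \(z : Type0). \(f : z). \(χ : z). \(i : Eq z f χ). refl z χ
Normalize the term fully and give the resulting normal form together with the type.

resulting normal form:
  \(z : Type0). \(f : z). \(χ : z). \(i : Eq z f χ). refl z χ
type:
  Pi (z : Type0). Pi (f : z). Pi (χ : z). Pi (i : Eq z f χ). Eq z χ χ
observation: no redex remains anywhere in the term; it is its own normal form.


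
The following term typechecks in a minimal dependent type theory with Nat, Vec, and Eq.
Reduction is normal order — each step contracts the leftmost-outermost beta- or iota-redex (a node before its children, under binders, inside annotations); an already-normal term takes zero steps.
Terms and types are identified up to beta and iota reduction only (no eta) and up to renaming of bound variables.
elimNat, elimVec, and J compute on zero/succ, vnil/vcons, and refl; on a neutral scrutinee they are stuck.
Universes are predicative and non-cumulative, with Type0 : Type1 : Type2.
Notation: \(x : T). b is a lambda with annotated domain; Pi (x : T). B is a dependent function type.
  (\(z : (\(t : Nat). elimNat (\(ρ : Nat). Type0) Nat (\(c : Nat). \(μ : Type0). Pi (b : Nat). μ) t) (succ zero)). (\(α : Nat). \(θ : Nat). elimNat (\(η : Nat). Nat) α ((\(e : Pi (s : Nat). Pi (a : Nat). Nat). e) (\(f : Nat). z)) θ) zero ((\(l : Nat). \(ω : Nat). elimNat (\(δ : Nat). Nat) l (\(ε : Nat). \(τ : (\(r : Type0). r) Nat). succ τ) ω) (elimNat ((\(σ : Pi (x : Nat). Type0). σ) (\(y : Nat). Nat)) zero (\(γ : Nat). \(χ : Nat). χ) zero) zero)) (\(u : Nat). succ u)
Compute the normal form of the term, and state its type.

reduced normal form:
  zero
inferred type:
  Nat
observation: the term reaches its normal form after 9 normal-order steps.


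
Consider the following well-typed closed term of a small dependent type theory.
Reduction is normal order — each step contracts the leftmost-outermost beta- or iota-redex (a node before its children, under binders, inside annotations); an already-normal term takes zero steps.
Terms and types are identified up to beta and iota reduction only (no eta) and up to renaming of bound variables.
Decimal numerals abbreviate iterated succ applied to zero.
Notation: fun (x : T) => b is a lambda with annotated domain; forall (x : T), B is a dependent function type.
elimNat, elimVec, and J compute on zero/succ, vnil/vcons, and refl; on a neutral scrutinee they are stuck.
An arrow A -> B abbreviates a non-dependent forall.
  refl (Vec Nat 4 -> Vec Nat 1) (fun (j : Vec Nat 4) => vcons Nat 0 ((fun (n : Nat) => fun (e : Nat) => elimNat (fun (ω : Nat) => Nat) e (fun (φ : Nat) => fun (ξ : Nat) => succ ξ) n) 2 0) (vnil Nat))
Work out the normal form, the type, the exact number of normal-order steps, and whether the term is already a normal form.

reduced normal form:
  refl (Vec Nat 4 -> Vec Nat 1) (fun (j : Vec Nat 4) => vcons Nat 0 2 (vnil Nat))
the term's type:
  Eq (Vec Nat 4 -> Vec Nat 1) (fun (j : Vec Nat 4) => vcons Nat 0 2 (vnil Nat)) (fun (n : Vec Nat 4) => vcons Nat 0 2 (vnil Nat))
normal-order step count: 9
already normal: no
first redex: a beta-redex


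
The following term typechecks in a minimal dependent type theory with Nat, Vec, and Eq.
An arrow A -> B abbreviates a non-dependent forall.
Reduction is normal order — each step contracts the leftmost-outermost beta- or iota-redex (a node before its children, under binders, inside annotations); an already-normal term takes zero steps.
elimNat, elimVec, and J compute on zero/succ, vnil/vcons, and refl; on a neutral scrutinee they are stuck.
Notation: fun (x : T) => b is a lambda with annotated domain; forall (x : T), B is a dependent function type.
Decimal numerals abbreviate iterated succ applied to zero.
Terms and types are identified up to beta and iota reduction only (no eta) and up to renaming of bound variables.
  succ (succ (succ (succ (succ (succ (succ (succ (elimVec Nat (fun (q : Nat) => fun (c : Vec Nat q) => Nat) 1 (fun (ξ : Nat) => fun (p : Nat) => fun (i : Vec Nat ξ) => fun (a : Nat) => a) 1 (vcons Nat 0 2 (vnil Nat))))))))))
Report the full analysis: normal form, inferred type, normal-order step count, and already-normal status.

resulting normal form:
  9
type:
  Nat
normal-order step count: 6
already normal: no
first redex: an elimVec iota-redex


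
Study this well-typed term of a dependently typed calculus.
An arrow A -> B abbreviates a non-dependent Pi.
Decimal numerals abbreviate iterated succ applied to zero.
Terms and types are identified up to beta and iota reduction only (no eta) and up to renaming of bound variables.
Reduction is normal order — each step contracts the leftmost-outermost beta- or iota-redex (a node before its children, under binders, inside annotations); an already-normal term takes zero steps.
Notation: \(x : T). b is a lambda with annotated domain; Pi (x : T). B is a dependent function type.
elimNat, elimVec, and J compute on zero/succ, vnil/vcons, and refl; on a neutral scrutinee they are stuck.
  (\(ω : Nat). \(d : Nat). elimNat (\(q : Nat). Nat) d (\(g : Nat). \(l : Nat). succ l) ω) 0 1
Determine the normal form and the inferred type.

normal form:
  1
type:
  Nat


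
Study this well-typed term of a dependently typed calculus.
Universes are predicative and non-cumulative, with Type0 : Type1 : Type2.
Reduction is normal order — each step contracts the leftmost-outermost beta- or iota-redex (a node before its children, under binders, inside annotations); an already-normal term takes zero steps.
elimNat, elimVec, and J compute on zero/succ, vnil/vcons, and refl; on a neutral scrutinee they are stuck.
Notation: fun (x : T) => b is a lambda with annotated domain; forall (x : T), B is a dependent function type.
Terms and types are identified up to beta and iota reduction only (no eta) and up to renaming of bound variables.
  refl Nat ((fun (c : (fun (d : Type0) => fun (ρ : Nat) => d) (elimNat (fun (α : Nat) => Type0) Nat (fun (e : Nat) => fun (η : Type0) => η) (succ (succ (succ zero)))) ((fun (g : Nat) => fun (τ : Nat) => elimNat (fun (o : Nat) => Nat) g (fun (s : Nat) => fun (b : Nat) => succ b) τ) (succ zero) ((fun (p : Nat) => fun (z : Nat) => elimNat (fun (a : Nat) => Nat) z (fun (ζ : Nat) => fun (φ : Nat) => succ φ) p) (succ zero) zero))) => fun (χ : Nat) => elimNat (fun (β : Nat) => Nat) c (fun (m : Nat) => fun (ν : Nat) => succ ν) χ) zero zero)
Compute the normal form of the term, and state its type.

normal form:
  refl Nat zero
inferred type:
  Eq Nat zero zero
observation: contracting a beta-redex first, the term normalizes in 3 steps.


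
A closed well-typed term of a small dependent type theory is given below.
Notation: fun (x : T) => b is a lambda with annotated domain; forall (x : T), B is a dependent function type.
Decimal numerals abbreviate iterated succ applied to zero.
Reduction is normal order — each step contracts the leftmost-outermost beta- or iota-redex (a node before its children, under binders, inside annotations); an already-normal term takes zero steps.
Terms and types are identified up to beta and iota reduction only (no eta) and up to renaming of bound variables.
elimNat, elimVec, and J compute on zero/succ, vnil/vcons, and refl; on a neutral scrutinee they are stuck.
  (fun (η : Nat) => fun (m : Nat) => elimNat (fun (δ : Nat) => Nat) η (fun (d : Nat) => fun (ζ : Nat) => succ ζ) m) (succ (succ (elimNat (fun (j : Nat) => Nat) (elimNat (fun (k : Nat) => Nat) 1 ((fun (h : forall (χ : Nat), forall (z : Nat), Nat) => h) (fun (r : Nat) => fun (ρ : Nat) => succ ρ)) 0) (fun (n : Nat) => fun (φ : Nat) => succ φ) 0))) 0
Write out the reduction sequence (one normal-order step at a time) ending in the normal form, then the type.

normal-order reduction sequence:
  (fun (η : Nat) => fun (m : Nat) => elimNat (fun (δ : Nat) => Nat) η (fun (d : Nat) => fun (ζ : Nat) => succ ζ) m) (succ (succ (elimNat (fun (j : Nat) => Nat) (elimNat (fun (k : Nat) => Nat) 1 ((fun (h : forall (χ : Nat), forall (z : Nat), Nat) => h) (fun (r : Nat) => fun (ρ : Nat) => succ ρ)) 0) (fun (n : Nat) => fun (φ : Nat) => succ φ) 0))) 0
  ~> (fun (η : Nat) => elimNat (fun (m : Nat) => Nat) (succ (succ (elimNat (fun (δ : Nat) => Nat) (elimNat (fun (d : Nat) => Nat) 1 ((fun (ζ : forall (j : Nat), forall (k : Nat), Nat) => ζ) (fun (h : Nat) => fun (χ : Nat) => succ χ)) 0) (fun (z : Nat) => fun (r : Nat) => succ r) 0))) (fun (ρ : Nat) => fun (n : Nat) => succ n) η) 0
  ~> elimNat (fun (η : Nat) => Nat) (succ (succ (elimNat (fun (m : Nat) => Nat) (elimNat (fun (δ : Nat) => Nat) 1 ((fun (d : forall (ζ : Nat), forall (j : Nat), Nat) => d) (fun (k : Nat) => fun (h : Nat) => succ h)) 0) (fun (χ : Nat) => fun (z : Nat) => succ z) 0))) (fun (r : Nat) => fun (ρ : Nat) => succ ρ) 0
  ~> succ (succ (elimNat (fun (η : Nat) => Nat) (elimNat (fun (m : Nat) => Nat) 1 ((fun (δ : forall (d : Nat), forall (ζ : Nat), Nat) => δ) (fun (j : Nat) => fun (k : Nat) => succ k)) 0) (fun (h : Nat) => fun (χ : Nat) => succ χ) 0))
  ~> succ (succ (elimNat (fun (η : Nat) => Nat) 1 ((fun (m : forall (δ : Nat), forall (d : Nat), Nat) => m) (fun (ζ : Nat) => fun (j : Nat) => succ j)) 0))
  ~> 3
the term's type:
  Nat


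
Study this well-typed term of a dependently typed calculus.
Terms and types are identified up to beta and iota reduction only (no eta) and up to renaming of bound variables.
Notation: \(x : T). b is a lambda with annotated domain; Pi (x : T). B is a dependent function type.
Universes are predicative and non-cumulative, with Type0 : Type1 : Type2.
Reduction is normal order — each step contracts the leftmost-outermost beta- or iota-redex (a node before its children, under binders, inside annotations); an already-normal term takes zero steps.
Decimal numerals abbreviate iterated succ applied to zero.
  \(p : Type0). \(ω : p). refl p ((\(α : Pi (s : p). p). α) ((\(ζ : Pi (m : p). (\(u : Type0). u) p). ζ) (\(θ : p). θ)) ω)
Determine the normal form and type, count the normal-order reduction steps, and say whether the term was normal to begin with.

reduced normal form:
  \(p : Type0). \(ω : p). refl p ω
inferred type:
  Pi (p : Type0). Pi (ω : p). Eq p ω ω
steps to reach normal form (normal order): 3
term was already normal: no
first redex: a beta-redex


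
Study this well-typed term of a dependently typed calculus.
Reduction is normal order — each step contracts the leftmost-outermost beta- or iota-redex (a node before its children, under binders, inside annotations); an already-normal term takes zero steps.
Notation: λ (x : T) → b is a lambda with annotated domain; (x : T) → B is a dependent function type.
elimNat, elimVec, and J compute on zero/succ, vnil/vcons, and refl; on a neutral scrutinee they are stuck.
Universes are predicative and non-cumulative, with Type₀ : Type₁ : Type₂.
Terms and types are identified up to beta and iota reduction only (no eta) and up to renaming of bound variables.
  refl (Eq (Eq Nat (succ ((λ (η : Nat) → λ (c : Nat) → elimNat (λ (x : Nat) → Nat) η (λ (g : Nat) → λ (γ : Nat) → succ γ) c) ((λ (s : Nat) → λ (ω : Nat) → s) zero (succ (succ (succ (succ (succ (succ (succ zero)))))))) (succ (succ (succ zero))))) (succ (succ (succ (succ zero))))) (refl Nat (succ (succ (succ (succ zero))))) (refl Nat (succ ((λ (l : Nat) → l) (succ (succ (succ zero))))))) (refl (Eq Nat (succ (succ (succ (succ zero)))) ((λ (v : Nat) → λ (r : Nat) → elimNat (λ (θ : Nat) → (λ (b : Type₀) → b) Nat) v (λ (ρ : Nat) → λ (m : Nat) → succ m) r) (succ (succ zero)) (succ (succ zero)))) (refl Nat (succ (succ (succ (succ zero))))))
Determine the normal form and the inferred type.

normal form:
  refl (Eq (Eq Nat (succ (succ (succ (succ zero)))) (succ (succ (succ (succ zero))))) (refl Nat (succ (succ (succ (succ zero))))) (refl Nat (succ (succ (succ (succ zero)))))) (refl (Eq Nat (succ (succ (succ (succ zero)))) (succ (succ (succ (succ zero))))) (refl Nat (succ (succ (succ (succ zero))))))
the term's type:
  Eq (Eq (Eq Nat (succ (succ (succ (succ zero)))) (succ (succ (succ (succ zero))))) (refl Nat (succ (succ (succ (succ zero))))) (refl Nat (succ (succ (succ (succ zero)))))) (refl (Eq Nat (succ (succ (succ (succ zero)))) (succ (succ (succ (succ zero))))) (refl Nat (succ (succ (succ (succ zero)))))) (refl (Eq Nat (succ (succ (succ (succ zero)))) (succ (succ (succ (succ zero))))) (refl Nat (succ (succ (succ (succ zero))))))


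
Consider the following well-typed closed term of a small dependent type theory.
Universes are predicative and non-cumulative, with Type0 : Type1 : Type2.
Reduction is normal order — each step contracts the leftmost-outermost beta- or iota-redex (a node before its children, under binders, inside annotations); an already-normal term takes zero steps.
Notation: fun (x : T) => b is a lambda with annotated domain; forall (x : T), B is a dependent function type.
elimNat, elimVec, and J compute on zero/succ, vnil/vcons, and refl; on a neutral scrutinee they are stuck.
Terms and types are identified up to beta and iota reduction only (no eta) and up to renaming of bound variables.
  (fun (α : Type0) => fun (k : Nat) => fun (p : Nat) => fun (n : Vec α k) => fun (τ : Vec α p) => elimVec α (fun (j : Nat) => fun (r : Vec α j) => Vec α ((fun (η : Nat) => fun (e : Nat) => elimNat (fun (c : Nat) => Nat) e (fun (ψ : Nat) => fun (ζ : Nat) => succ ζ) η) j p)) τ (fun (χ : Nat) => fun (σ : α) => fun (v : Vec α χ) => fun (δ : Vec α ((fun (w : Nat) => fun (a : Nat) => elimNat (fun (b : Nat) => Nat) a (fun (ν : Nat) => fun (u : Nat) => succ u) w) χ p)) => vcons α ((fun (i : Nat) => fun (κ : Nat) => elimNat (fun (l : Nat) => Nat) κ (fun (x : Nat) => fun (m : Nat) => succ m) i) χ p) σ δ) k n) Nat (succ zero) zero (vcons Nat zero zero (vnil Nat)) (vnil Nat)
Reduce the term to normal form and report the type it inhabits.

normal form:
  vcons Nat zero zero (vnil Nat)
type:
  Vec Nat (succ zero)


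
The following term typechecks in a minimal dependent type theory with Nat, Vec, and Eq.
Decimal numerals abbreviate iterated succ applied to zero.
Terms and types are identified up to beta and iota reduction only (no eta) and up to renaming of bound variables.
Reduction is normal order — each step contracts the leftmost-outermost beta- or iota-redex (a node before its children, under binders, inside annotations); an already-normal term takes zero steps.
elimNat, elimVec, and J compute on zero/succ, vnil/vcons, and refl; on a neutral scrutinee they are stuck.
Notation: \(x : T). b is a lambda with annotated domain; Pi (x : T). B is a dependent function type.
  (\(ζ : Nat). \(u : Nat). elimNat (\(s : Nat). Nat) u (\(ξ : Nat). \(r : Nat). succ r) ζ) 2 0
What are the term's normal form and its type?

reduced normal form:
  2
the term's type:
  Nat


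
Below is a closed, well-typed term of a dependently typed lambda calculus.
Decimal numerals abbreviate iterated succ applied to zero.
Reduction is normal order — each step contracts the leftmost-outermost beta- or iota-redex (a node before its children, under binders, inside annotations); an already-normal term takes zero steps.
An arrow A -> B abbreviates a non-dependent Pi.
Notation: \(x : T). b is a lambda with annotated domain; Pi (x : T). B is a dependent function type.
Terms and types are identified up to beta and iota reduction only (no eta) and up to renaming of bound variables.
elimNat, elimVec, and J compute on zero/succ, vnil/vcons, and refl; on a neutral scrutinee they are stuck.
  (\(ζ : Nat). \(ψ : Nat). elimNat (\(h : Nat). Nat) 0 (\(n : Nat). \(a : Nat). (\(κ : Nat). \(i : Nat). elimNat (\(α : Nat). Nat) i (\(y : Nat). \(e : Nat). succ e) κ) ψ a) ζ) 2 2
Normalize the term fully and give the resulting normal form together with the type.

reduced normal form:
  4
the term's type:
  Nat
observation: normalization takes exactly 27 steps under the normal-order strategy.


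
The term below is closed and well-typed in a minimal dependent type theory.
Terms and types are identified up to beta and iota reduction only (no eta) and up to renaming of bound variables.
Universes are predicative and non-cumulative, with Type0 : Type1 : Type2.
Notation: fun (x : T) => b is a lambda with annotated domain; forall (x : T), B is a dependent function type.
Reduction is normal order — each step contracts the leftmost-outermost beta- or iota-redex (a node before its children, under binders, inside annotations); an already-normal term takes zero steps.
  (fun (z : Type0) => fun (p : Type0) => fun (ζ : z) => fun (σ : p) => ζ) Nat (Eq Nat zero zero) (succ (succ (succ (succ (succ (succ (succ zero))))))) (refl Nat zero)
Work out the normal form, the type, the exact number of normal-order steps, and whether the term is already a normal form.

reduced normal form:
  succ (succ (succ (succ (succ (succ (succ zero))))))
inferred type:
  Nat
steps to reach normal form (normal order): 4
already normal: no
first redex: a beta-redex


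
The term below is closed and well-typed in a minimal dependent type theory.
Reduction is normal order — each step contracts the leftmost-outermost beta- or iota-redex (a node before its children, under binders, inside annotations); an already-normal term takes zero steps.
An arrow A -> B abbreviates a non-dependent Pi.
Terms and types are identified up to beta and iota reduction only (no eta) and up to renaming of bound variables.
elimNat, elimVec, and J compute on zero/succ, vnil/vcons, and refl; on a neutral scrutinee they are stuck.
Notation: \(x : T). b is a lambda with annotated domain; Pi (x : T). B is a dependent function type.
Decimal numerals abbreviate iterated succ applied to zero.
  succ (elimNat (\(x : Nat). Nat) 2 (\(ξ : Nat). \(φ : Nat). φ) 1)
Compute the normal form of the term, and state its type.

reduced normal form:
  3
type:
  Nat
observation: the term reaches its normal form after 4 normal-order steps.


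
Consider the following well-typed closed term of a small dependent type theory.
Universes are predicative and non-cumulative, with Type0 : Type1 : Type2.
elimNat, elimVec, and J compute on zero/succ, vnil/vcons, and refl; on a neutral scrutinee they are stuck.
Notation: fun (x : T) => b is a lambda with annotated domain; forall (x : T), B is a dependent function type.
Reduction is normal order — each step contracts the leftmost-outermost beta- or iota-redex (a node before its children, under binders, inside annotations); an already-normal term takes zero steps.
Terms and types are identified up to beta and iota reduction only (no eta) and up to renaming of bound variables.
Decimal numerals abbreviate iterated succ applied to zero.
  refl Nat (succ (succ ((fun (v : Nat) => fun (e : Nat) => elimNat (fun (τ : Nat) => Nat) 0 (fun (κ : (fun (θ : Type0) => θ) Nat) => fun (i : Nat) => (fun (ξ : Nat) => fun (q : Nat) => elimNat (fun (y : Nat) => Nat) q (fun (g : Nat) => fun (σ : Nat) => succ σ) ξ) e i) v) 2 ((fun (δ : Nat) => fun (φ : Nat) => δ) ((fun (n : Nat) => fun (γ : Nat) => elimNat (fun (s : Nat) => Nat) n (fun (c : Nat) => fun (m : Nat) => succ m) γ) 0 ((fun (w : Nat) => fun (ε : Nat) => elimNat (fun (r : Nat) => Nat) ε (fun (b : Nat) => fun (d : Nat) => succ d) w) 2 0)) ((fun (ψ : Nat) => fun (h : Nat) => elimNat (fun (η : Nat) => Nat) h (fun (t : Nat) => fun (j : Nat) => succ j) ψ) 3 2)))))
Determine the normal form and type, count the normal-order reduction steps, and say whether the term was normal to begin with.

normal form:
  refl Nat 6
inferred type:
  Eq Nat 6 6
normal-order step count: 67
term was already normal: no
first redex: a beta-redex


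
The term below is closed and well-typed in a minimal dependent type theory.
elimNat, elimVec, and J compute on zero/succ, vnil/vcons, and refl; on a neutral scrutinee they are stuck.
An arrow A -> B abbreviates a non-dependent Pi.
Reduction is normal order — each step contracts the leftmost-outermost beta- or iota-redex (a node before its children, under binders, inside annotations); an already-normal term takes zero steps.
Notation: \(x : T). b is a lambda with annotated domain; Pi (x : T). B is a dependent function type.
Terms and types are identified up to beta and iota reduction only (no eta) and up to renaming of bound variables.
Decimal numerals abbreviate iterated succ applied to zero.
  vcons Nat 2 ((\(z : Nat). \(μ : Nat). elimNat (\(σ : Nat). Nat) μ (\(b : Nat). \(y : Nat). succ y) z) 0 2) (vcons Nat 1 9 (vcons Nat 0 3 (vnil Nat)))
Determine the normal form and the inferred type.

reduced normal form:
  vcons Nat 2 2 (vcons Nat 1 9 (vcons Nat 0 3 (vnil Nat)))
inferred type:
  Vec Nat 3
observation: the first redex contracted is a beta-redex; the normal form is reached in 3 normal-order steps.


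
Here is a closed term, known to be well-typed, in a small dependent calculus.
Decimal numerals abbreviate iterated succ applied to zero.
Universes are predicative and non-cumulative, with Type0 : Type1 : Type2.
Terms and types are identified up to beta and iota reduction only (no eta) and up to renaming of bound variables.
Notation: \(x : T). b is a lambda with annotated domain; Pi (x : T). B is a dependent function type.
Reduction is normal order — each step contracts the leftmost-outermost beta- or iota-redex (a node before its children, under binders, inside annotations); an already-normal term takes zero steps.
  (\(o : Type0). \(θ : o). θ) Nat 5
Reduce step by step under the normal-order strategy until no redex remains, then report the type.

reduction (normal order):
  (\(o : Type0). \(θ : o). θ) Nat 5
  ~> (\(o : Nat). o) 5
  ~> 5
type:
  Nat


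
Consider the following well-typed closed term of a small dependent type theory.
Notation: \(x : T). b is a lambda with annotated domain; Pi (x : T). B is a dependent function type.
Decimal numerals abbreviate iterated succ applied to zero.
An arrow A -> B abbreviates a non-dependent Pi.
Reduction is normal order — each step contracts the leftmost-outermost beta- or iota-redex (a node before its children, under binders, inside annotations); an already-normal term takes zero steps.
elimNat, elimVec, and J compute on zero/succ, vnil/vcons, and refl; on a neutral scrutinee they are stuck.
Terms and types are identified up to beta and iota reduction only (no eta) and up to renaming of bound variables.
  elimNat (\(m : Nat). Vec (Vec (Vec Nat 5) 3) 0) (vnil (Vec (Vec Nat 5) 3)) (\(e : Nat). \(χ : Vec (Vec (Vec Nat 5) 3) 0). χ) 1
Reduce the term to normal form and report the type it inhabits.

reduced normal form:
  vnil (Vec (Vec Nat 5) 3)
type:
  Vec (Vec (Vec Nat 5) 3) 0
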